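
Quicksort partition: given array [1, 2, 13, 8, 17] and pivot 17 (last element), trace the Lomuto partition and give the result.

Lomuto partition with pivot = 17:

Initial array: [1, 2, 13, 8, 17]

arr[0]=1 <= 17: swap with position 0, array becomes [1, 2, 13, 8, 17]
arr[1]=2 <= 17: swap with position 1, array becomes [1, 2, 13, 8, 17]
arr[2]=13 <= 17: swap with position 2, array becomes [1, 2, 13, 8, 17]
arr[3]=8 <= 17: swap with position 3, array becomes [1, 2, 13, 8, 17]

Place pivot at position 4: [1, 2, 13, 8, 17]
Pivot position: 4

After partitioning with pivot 17, the array becomes [1, 2, 13, 8, 17]. The pivot is placed at index 4. All elements to the left of the pivot are <= 17, and all elements to the right are > 17.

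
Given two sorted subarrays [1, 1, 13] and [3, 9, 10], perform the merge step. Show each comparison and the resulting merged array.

Merging process:

Compare 1 vs 3: take 1 from left. Merged: [1]
Compare 1 vs 3: take 1 from left. Merged: [1, 1]
Compare 13 vs 3: take 3 from right. Merged: [1, 1, 3]
Compare 13 vs 9: take 9 from right. Merged: [1, 1, 3, 9]
Compare 13 vs 10: take 10 from right. Merged: [1, 1, 3, 9, 10]
Append remaining from left: [13]. Merged: [1, 1, 3, 9, 10, 13]

Final merged array: [1, 1, 3, 9, 10, 13]
Total comparisons: 5

The merged array is [1, 1, 3, 9, 10, 13], requiring 5 comparisons. The merge step runs in O(n) time where n is the total number of elements.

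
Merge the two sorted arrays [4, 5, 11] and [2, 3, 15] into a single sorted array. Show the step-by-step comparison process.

Merging process:

Compare 4 vs 2: take 2 from right. Merged: [2]
Compare 4 vs 3: take 3 from right. Merged: [2, 3]
Compare 4 vs 15: take 4 from left. Merged: [2, 3, 4]
Compare 5 vs 15: take 5 from left. Merged: [2, 3, 4, 5]
Compare 11 vs 15: take 11 from left. Merged: [2, 3, 4, 5, 11]
Append remaining from right: [15]. Merged: [2, 3, 4, 5, 11, 15]

Final merged array: [2, 3, 4, 5, 11, 15]
Total comparisons: 5

The merged array is [2, 3, 4, 5, 11, 15], requiring 5 comparisons. The merge step runs in O(n) time where n is the total number of elements.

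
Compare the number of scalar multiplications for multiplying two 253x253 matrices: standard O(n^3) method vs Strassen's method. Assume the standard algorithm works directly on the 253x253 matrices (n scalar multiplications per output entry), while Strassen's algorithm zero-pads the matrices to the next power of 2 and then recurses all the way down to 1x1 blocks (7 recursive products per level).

Matrix multiplication for 253x253 matrices:

Strassen's algorithm requires power-of-2 dimensions. Pad 253x253 to 256x256 (next power of 2).

Standard algorithm: 253^3 = 16194277 multiplications
Strassen's algorithm: 7^(log2(256)) = 7^8 = 5764801 multiplications
Savings: 16194277 - 5764801 = 10429476 multiplications

Standard: 16194277 multiplications (253^3). Strassen: 5764801 multiplications (7^8, after padding to 256x256). Strassen reduces 8 recursive multiplications to 7 at each level.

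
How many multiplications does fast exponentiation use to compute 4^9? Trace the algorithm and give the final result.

Computing 4^9 by squaring (build up from 4^1; each line after the first costs one multiplication):

4^1 = 4
4^2 = (4^1)^2 = 4^2 = 16
4^4 = (4^2)^2 = 16^2 = 256
4^8 = (4^4)^2 = 256^2 = 65536
4^9 = 4 * 4^8 = 4 * 65536 = 262144

Result: 262144
Multiplications needed: 4 (4 lines after 4^1)

4^9 = 262144. Using exponentiation by squaring, this requires 4 multiplications. The key idea: if the exponent is even, square the half-power; if odd, multiply by the base once.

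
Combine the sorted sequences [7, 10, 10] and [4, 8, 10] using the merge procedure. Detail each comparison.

Merging process:

Compare 7 vs 4: take 4 from right. Merged: [4]
Compare 7 vs 8: take 7 from left. Merged: [4, 7]
Compare 10 vs 8: take 8 from right. Merged: [4, 7, 8]
Compare 10 vs 10: take 10 from left. Merged: [4, 7, 8, 10]
Compare 10 vs 10: take 10 from left. Merged: [4, 7, 8, 10, 10]
Append remaining from right: [10]. Merged: [4, 7, 8, 10, 10, 10]

Final merged array: [4, 7, 8, 10, 10, 10]
Total comparisons: 5

The merged array is [4, 7, 8, 10, 10, 10], requiring 5 comparisons. The merge step runs in O(n) time where n is the total number of elements.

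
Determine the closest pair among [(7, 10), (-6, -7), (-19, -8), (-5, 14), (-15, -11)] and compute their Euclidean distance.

Computing all pairwise distances among 5 points:

d((7, 10), (-6, -7)) = 21.4009
d((7, 10), (-19, -8)) = 31.6228
d((7, 10), (-5, 14)) = 12.6491
d((7, 10), (-15, -11)) = 30.4138
d((-6, -7), (-19, -8)) = 13.0384
d((-6, -7), (-5, 14)) = 21.0238
d((-6, -7), (-15, -11)) = 9.8489
d((-19, -8), (-5, 14)) = 26.0768
d((-19, -8), (-15, -11)) = 5.0 <-- minimum
d((-5, 14), (-15, -11)) = 26.9258

Closest pair: (-19, -8) and (-15, -11) with distance 5.0

The closest pair is (-19, -8) and (-15, -11) with Euclidean distance 5.0. For 5 points, brute-force pairwise comparison is shown above. For large n, the divide-and-conquer algorithm (sort by x, recurse on halves, check the dividing strip) achieves O(n log n).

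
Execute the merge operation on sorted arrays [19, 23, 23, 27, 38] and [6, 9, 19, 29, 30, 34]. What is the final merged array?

Merging process:

Compare 19 vs 6: take 6 from right. Merged: [6]
Compare 19 vs 9: take 9 from right. Merged: [6, 9]
Compare 19 vs 19: take 19 from left. Merged: [6, 9, 19]
Compare 23 vs 19: take 19 from right. Merged: [6, 9, 19, 19]
Compare 23 vs 29: take 23 from left. Merged: [6, 9, 19, 19, 23]
Compare 23 vs 29: take 23 from left. Merged: [6, 9, 19, 19, 23, 23]
Compare 27 vs 29: take 27 from left. Merged: [6, 9, 19, 19, 23, 23, 27]
Compare 38 vs 29: take 29 from right. Merged: [6, 9, 19, 19, 23, 23, 27, 29]
Compare 38 vs 30: take 30 from right. Merged: [6, 9, 19, 19, 23, 23, 27, 29, 30]
Compare 38 vs 34: take 34 from right. Merged: [6, 9, 19, 19, 23, 23, 27, 29, 30, 34]
Append remaining from left: [38]. Merged: [6, 9, 19, 19, 23, 23, 27, 29, 30, 34, 38]

Final merged array: [6, 9, 19, 19, 23, 23, 27, 29, 30, 34, 38]
Total comparisons: 10

The merged array is [6, 9, 19, 19, 23, 23, 27, 29, 30, 34, 38], requiring 10 comparisons. The merge step runs in O(n) time where n is the total number of elements.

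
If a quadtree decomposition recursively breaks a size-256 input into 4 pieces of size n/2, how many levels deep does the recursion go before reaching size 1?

For divide and conquer with division factor 2:

Problem sizes at each level:
Level 0: 256
Level 1: 128
Level 2: 64
Level 3: 32
Level 4: 16
Level 5: 8
Level 6: 4
Level 7: 2
Level 8: 1

The root is level 0 and the size-1 base case is level 8 (the tree spans levels 0 through 8, i.e. 9 levels counting the root), so the depth is the number of divisions: log_2(256) = 8

The recursion tree depth is log_2(256) = 8. At each level, the problem size is divided by 2, so it takes 8 divisions to reduce to a base case of size 1. The algorithm makes 4 recursive calls at each level.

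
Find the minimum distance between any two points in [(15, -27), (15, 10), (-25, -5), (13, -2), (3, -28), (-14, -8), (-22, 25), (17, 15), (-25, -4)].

Computing all pairwise distances among 9 points:

d((15, -27), (15, 10)) = 37.0
d((15, -27), (-25, -5)) = 45.6508
d((15, -27), (13, -2)) = 25.0799
d((15, -27), (3, -28)) = 12.0416
d((15, -27), (-14, -8)) = 34.6699
d((15, -27), (-22, 25)) = 63.8201
d((15, -27), (17, 15)) = 42.0476
d((15, -27), (-25, -4)) = 46.1411
d((15, 10), (-25, -5)) = 42.72
d((15, 10), (13, -2)) = 12.1655
d((15, 10), (3, -28)) = 39.8497
d((15, 10), (-14, -8)) = 34.1321
d((15, 10), (-22, 25)) = 39.9249
d((15, 10), (17, 15)) = 5.3852
d((15, 10), (-25, -4)) = 42.3792
d((-25, -5), (13, -2)) = 38.1182
d((-25, -5), (3, -28)) = 36.2353
d((-25, -5), (-14, -8)) = 11.4018
d((-25, -5), (-22, 25)) = 30.1496
d((-25, -5), (17, 15)) = 46.5188
d((-25, -5), (-25, -4)) = 1.0 <-- minimum
d((13, -2), (3, -28)) = 27.8568
d((13, -2), (-14, -8)) = 27.6586
d((13, -2), (-22, 25)) = 44.2041
d((13, -2), (17, 15)) = 17.4642
d((13, -2), (-25, -4)) = 38.0526
d((3, -28), (-14, -8)) = 26.2488
d((3, -28), (-22, 25)) = 58.6003
d((3, -28), (17, 15)) = 45.2217
d((3, -28), (-25, -4)) = 36.8782
d((-14, -8), (-22, 25)) = 33.9559
d((-14, -8), (17, 15)) = 38.6005
d((-14, -8), (-25, -4)) = 11.7047
d((-22, 25), (17, 15)) = 40.2616
d((-22, 25), (-25, -4)) = 29.1548
d((17, 15), (-25, -4)) = 46.0977

Closest pair: (-25, -5) and (-25, -4) with distance 1.0

The closest pair is (-25, -5) and (-25, -4) with Euclidean distance 1.0. For 9 points, brute-force pairwise comparison is shown above. For large n, the divide-and-conquer algorithm (sort by x, recurse on halves, check the dividing strip) achieves O(n log n).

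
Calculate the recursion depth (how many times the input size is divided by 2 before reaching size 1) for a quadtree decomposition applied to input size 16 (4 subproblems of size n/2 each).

For divide and conquer with division factor 2:

Problem sizes at each level:
Level 0: 16
Level 1: 8
Level 2: 4
Level 3: 2
Level 4: 1

The root is level 0 and the size-1 base case is level 4 (the tree spans levels 0 through 4, i.e. 5 levels counting the root), so the depth is the number of divisions: log_2(16) = 4

The recursion tree depth is log_2(16) = 4. At each level, the problem size is divided by 2, so it takes 4 divisions to reduce to a base case of size 1. The algorithm makes 4 recursive calls at each level.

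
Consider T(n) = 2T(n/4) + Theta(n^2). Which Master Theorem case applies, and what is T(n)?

Master Theorem for T(n) = 2T(n/4) + O(n^2):

a = 2, b = 4, c = 2
log_b(a) = log_4(2) = 0.5000

Case 3: c = 2 > log_4(2) = 0.5000
T(n) = O(n^2) = O(n^2)

For T(n) = 2T(n/4) + O(n^2): log_4(2) = 0.5000. This is Case 3 of the Master Theorem (c > log_b(a), work dominated by root), giving O(n^2).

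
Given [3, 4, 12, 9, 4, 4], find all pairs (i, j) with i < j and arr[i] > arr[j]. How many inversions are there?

Finding inversions in [3, 4, 12, 9, 4, 4]:

(2, 3): arr[2]=12 > arr[3]=9
(2, 4): arr[2]=12 > arr[4]=4
(2, 5): arr[2]=12 > arr[5]=4
(3, 4): arr[3]=9 > arr[4]=4
(3, 5): arr[3]=9 > arr[5]=4

Total inversions: 5

The array has 5 inversion(s): (2,3), (2,4), (2,5), (3,4), (3,5). Each pair (i,j) satisfies i < j and arr[i] > arr[j].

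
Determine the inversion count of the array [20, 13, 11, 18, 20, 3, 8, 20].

Finding inversions in [20, 13, 11, 18, 20, 3, 8, 20]:

(0, 1): arr[0]=20 > arr[1]=13
(0, 2): arr[0]=20 > arr[2]=11
(0, 3): arr[0]=20 > arr[3]=18
(0, 5): arr[0]=20 > arr[5]=3
(0, 6): arr[0]=20 > arr[6]=8
(1, 2): arr[1]=13 > arr[2]=11
(1, 5): arr[1]=13 > arr[5]=3
(1, 6): arr[1]=13 > arr[6]=8
(2, 5): arr[2]=11 > arr[5]=3
(2, 6): arr[2]=11 > arr[6]=8
(3, 5): arr[3]=18 > arr[5]=3
(3, 6): arr[3]=18 > arr[6]=8
(4, 5): arr[4]=20 > arr[5]=3
(4, 6): arr[4]=20 > arr[6]=8

Total inversions: 14

The array has 14 inversion(s): (0,1), (0,2), (0,3), (0,5), (0,6), (1,2), (1,5), (1,6), (2,5), (2,6), (3,5), (3,6), (4,5), (4,6). Each pair (i,j) satisfies i < j and arr[i] > arr[j].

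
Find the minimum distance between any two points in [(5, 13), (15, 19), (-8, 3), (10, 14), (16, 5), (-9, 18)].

Computing all pairwise distances among 6 points:

d((5, 13), (15, 19)) = 11.6619
d((5, 13), (-8, 3)) = 16.4012
d((5, 13), (10, 14)) = 5.099 <-- minimum
d((5, 13), (16, 5)) = 13.6015
d((5, 13), (-9, 18)) = 14.8661
d((15, 19), (-8, 3)) = 28.0179
d((15, 19), (10, 14)) = 7.0711
d((15, 19), (16, 5)) = 14.0357
d((15, 19), (-9, 18)) = 24.0208
d((-8, 3), (10, 14)) = 21.095
d((-8, 3), (16, 5)) = 24.0832
d((-8, 3), (-9, 18)) = 15.0333
d((10, 14), (16, 5)) = 10.8167
d((10, 14), (-9, 18)) = 19.4165
d((16, 5), (-9, 18)) = 28.178

Closest pair: (5, 13) and (10, 14) with distance 5.099

The closest pair is (5, 13) and (10, 14) with Euclidean distance 5.099. For 6 points, brute-force pairwise comparison is shown above. For large n, the divide-and-conquer algorithm (sort by x, recurse on halves, check the dividing strip) achieves O(n log n).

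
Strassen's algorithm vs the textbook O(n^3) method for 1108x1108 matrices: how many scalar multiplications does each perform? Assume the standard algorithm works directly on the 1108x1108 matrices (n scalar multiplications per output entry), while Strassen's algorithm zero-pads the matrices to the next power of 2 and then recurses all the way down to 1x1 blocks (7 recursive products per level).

Matrix multiplication for 1108x1108 matrices:

Strassen's algorithm requires power-of-2 dimensions. Pad 1108x1108 to 2048x2048 (next power of 2).

Standard algorithm: 1108^3 = 1360251712 multiplications
Strassen's algorithm: 7^(log2(2048)) = 7^11 = 1977326743 multiplications
Difference: 1360251712 - 1977326743 = -617075031 (Strassen uses MORE here due to padding overhead — for small or just-over-power-of-2 n, padding can outweigh the per-level savings)

Standard: 1360251712 multiplications (1108^3). Strassen: 1977326743 multiplications (7^11, after padding to 2048x2048). Strassen reduces 8 recursive multiplications to 7 at each level.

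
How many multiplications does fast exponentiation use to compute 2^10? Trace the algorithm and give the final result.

Computing 2^10 by squaring (build up from 2^1; each line after the first costs one multiplication):

2^1 = 2
2^2 = (2^1)^2 = 2^2 = 4
2^4 = (2^2)^2 = 4^2 = 16
2^5 = 2 * 2^4 = 2 * 16 = 32
2^10 = (2^5)^2 = 32^2 = 1024

Result: 1024
Multiplications needed: 4 (4 lines after 2^1)

2^10 = 1024. Using exponentiation by squaring, this requires 4 multiplications. The key idea: if the exponent is even, square the half-power; if odd, multiply by the base once.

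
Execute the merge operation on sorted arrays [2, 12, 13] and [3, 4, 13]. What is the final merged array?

Merging process:

Compare 2 vs 3: take 2 from left. Merged: [2]
Compare 12 vs 3: take 3 from right. Merged: [2, 3]
Compare 12 vs 4: take 4 from right. Merged: [2, 3, 4]
Compare 12 vs 13: take 12 from left. Merged: [2, 3, 4, 12]
Compare 13 vs 13: take 13 from left. Merged: [2, 3, 4, 12, 13]
Append remaining from right: [13]. Merged: [2, 3, 4, 12, 13, 13]

Final merged array: [2, 3, 4, 12, 13, 13]
Total comparisons: 5

The merged array is [2, 3, 4, 12, 13, 13], requiring 5 comparisons. The merge step runs in O(n) time where n is the total number of elements.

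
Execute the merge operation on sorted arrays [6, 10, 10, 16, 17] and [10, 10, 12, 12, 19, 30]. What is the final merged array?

Merging process:

Compare 6 vs 10: take 6 from left. Merged: [6]
Compare 10 vs 10: take 10 from left. Merged: [6, 10]
Compare 10 vs 10: take 10 from left. Merged: [6, 10, 10]
Compare 16 vs 10: take 10 from right. Merged: [6, 10, 10, 10]
Compare 16 vs 10: take 10 from right. Merged: [6, 10, 10, 10, 10]
Compare 16 vs 12: take 12 from right. Merged: [6, 10, 10, 10, 10, 12]
Compare 16 vs 12: take 12 from right. Merged: [6, 10, 10, 10, 10, 12, 12]
Compare 16 vs 19: take 16 from left. Merged: [6, 10, 10, 10, 10, 12, 12, 16]
Compare 17 vs 19: take 17 from left. Merged: [6, 10, 10, 10, 10, 12, 12, 16, 17]
Append remaining from right: [19, 30]. Merged: [6, 10, 10, 10, 10, 12, 12, 16, 17, 19, 30]

Final merged array: [6, 10, 10, 10, 10, 12, 12, 16, 17, 19, 30]
Total comparisons: 9

The merged array is [6, 10, 10, 10, 10, 12, 12, 16, 17, 19, 30], requiring 9 comparisons. The merge step runs in O(n) time where n is the total number of elements.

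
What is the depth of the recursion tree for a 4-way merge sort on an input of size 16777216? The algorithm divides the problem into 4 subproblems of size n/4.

For divide and conquer with division factor 4:

Problem sizes at each level:
Level 0: 16777216
Level 1: 4194304
Level 2: 1048576
Level 3: 262144
Level 4: 65536
Level 5: 16384
Level 6: 4096
Level 7: 1024
Level 8: 256
Level 9: 64
Level 10: 16
Level 11: 4
Level 12: 1

The root is level 0 and the size-1 base case is level 12 (the tree spans levels 0 through 12, i.e. 13 levels counting the root), so the depth is the number of divisions: log_4(16777216) = 12

The recursion tree depth is log_4(16777216) = 12. At each level, the problem size is divided by 4, so it takes 12 divisions to reduce to a base case of size 1. The algorithm makes 4 recursive calls at each level.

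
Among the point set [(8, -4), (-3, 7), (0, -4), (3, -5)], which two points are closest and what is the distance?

Computing all pairwise distances among 4 points:

d((8, -4), (-3, 7)) = 15.5563
d((8, -4), (0, -4)) = 8.0
d((8, -4), (3, -5)) = 5.099
d((-3, 7), (0, -4)) = 11.4018
d((-3, 7), (3, -5)) = 13.4164
d((0, -4), (3, -5)) = 3.1623 <-- minimum

Closest pair: (0, -4) and (3, -5) with distance 3.1623

The closest pair is (0, -4) and (3, -5) with Euclidean distance 3.1623. For 4 points, brute-force pairwise comparison is shown above. For large n, the divide-and-conquer algorithm (sort by x, recurse on halves, check the dividing strip) achieves O(n log n).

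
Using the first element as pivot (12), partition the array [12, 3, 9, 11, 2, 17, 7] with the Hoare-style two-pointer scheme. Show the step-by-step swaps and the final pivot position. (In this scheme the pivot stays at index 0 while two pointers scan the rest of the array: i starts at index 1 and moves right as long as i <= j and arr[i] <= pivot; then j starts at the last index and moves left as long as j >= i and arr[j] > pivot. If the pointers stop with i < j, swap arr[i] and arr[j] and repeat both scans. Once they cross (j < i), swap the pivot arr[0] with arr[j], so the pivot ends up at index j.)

Hoare-style two-pointer partition with pivot = 12:

Initial array: [12, 3, 9, 11, 2, 17, 7]

Pointers start at i = 1, j = 6.
i stops at index 5 (arr[5]=17 > 12), j stops at index 6 (arr[6]=7 <= 12): swap arr[5] and arr[6], array becomes [12, 3, 9, 11, 2, 7, 17]
i ends at 6, j ends at 5: the pointers have crossed (j < i), so scanning stops.

Swap pivot arr[0] with arr[5] to place pivot at position 5: [7, 3, 9, 11, 2, 12, 17]
Pivot position: 5

After partitioning with pivot 12, the array becomes [7, 3, 9, 11, 2, 12, 17]. The pivot is placed at index 5. All elements to the left of the pivot are <= 12, and all elements to the right are > 12.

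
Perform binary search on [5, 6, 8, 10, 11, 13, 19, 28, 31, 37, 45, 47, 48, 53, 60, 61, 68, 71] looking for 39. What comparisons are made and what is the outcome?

Binary search for 39 in [5, 6, 8, 10, 11, 13, 19, 28, 31, 37, 45, 47, 48, 53, 60, 61, 68, 71]:

lo=0, hi=17, mid=8, arr[mid]=31 -> 31 < 39, search right half
lo=9, hi=17, mid=13, arr[mid]=53 -> 53 > 39, search left half
lo=9, hi=12, mid=10, arr[mid]=45 -> 45 > 39, search left half
lo=9, hi=9, mid=9, arr[mid]=37 -> 37 < 39, search right half
lo=10 > hi=9, target 39 not found

Binary search determines that 39 is not in the array after 4 comparisons. The search space was exhausted without finding the target.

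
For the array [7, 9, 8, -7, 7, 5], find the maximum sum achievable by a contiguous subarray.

Using Kadane's algorithm on [7, 9, 8, -7, 7, 5]:

Scanning through the array:
Position 1 (value 9): max_ending_here = 16, max_so_far = 16
Position 2 (value 8): max_ending_here = 24, max_so_far = 24
Position 3 (value -7): max_ending_here = 17, max_so_far = 24
Position 4 (value 7): max_ending_here = 24, max_so_far = 24
Position 5 (value 5): max_ending_here = 29, max_so_far = 29

Maximum subarray: [7, 9, 8, -7, 7, 5]
Maximum sum: 29

The maximum subarray is [7, 9, 8, -7, 7, 5] with sum 29. This subarray runs from index 0 to index 5.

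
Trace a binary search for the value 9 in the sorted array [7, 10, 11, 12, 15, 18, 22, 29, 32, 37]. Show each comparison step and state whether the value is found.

Binary search for 9 in [7, 10, 11, 12, 15, 18, 22, 29, 32, 37]:

lo=0, hi=9, mid=4, arr[mid]=15 -> 15 > 9, search left half
lo=0, hi=3, mid=1, arr[mid]=10 -> 10 > 9, search left half
lo=0, hi=0, mid=0, arr[mid]=7 -> 7 < 9, search right half
lo=1 > hi=0, target 9 not found

Binary search determines that 9 is not in the array after 3 comparisons. The search space was exhausted without finding the target.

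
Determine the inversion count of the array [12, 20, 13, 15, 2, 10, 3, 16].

Finding inversions in [12, 20, 13, 15, 2, 10, 3, 16]:

(0, 4): arr[0]=12 > arr[4]=2
(0, 5): arr[0]=12 > arr[5]=10
(0, 6): arr[0]=12 > arr[6]=3
(1, 2): arr[1]=20 > arr[2]=13
(1, 3): arr[1]=20 > arr[3]=15
(1, 4): arr[1]=20 > arr[4]=2
(1, 5): arr[1]=20 > arr[5]=10
(1, 6): arr[1]=20 > arr[6]=3
(1, 7): arr[1]=20 > arr[7]=16
(2, 4): arr[2]=13 > arr[4]=2
(2, 5): arr[2]=13 > arr[5]=10
(2, 6): arr[2]=13 > arr[6]=3
(3, 4): arr[3]=15 > arr[4]=2
(3, 5): arr[3]=15 > arr[5]=10
(3, 6): arr[3]=15 > arr[6]=3
(5, 6): arr[5]=10 > arr[6]=3

Total inversions: 16

The array has 16 inversion(s): (0,4), (0,5), (0,6), (1,2), (1,3), (1,4), (1,5), (1,6), (1,7), (2,4), (2,5), (2,6), (3,4), (3,5), (3,6), (5,6). Each pair (i,j) satisfies i < j and arr[i] > arr[j].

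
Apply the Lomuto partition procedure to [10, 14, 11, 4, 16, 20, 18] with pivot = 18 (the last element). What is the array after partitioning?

Lomuto partition with pivot = 18:

Initial array: [10, 14, 11, 4, 16, 20, 18]

arr[0]=10 <= 18: swap with position 0, array becomes [10, 14, 11, 4, 16, 20, 18]
arr[1]=14 <= 18: swap with position 1, array becomes [10, 14, 11, 4, 16, 20, 18]
arr[2]=11 <= 18: swap with position 2, array becomes [10, 14, 11, 4, 16, 20, 18]
arr[3]=4 <= 18: swap with position 3, array becomes [10, 14, 11, 4, 16, 20, 18]
arr[4]=16 <= 18: swap with position 4, array becomes [10, 14, 11, 4, 16, 20, 18]
arr[5]=20 > 18: no swap

Place pivot at position 5: [10, 14, 11, 4, 16, 18, 20]
Pivot position: 5

After partitioning with pivot 18, the array becomes [10, 14, 11, 4, 16, 18, 20]. The pivot is placed at index 5. All elements to the left of the pivot are <= 18, and all elements to the right are > 18.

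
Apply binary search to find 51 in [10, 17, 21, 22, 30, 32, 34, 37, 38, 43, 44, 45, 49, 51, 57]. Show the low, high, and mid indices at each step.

Binary search for 51 in [10, 17, 21, 22, 30, 32, 34, 37, 38, 43, 44, 45, 49, 51, 57]:

lo=0, hi=14, mid=7, arr[mid]=37 -> 37 < 51, search right half
lo=8, hi=14, mid=11, arr[mid]=45 -> 45 < 51, search right half
lo=12, hi=14, mid=13, arr[mid]=51 -> Found target at index 13!

Binary search finds 51 at index 13 after 3 comparisons. The search repeatedly halves the search space by comparing with the middle element.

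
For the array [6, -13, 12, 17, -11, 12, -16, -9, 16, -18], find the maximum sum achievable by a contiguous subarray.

Using Kadane's algorithm on [6, -13, 12, 17, -11, 12, -16, -9, 16, -18]:

Scanning through the array:
Position 1 (value -13): max_ending_here = -7, max_so_far = 6
Position 2 (value 12): max_ending_here = 12, max_so_far = 12
Position 3 (value 17): max_ending_here = 29, max_so_far = 29
Position 4 (value -11): max_ending_here = 18, max_so_far = 29
Position 5 (value 12): max_ending_here = 30, max_so_far = 30
Position 6 (value -16): max_ending_here = 14, max_so_far = 30
Position 7 (value -9): max_ending_here = 5, max_so_far = 30
Position 8 (value 16): max_ending_here = 21, max_so_far = 30
Position 9 (value -18): max_ending_here = 3, max_so_far = 30

Maximum subarray: [12, 17, -11, 12]
Maximum sum: 30

The maximum subarray is [12, 17, -11, 12] with sum 30. This subarray runs from index 2 to index 5.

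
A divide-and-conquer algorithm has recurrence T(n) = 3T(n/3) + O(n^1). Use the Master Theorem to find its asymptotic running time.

Master Theorem for T(n) = 3T(n/3) + O(n^1):

a = 3, b = 3, c = 1
log_b(a) = log_3(3) = 1.0000

Case 2: c = 1 = log_3(3) = 1.0000
T(n) = O(n^1 log n) = O(n log n)

For T(n) = 3T(n/3) + O(n^1): log_3(3) = 1.0000. This is Case 2 of the Master Theorem (c = log_b(a), equal work at all levels), giving O(n log n).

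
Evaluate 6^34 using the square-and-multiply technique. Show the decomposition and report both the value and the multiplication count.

Computing 6^34 by squaring (build up from 6^1; each line after the first costs one multiplication):

6^1 = 6
6^2 = (6^1)^2 = 6^2 = 36
6^4 = (6^2)^2 = 36^2 = 1296
6^8 = (6^4)^2 = 1296^2 = 1679616
6^16 = (6^8)^2 = 1679616^2 = 2821109907456
6^17 = 6 * 6^16 = 6 * 2821109907456 = 16926659444736
6^34 = (6^17)^2 = 16926659444736^2 = 286511799958070431838109696

Result: 286511799958070431838109696
Multiplications needed: 6 (6 lines after 6^1)

6^34 = 286511799958070431838109696. Using exponentiation by squaring, this requires 6 multiplications. The key idea: if the exponent is even, square the half-power; if odd, multiply by the base once.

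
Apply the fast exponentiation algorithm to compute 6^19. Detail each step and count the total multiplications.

Computing 6^19 by squaring (build up from 6^1; each line after the first costs one multiplication):

6^1 = 6
6^2 = (6^1)^2 = 6^2 = 36
6^4 = (6^2)^2 = 36^2 = 1296
6^8 = (6^4)^2 = 1296^2 = 1679616
6^9 = 6 * 6^8 = 6 * 1679616 = 10077696
6^18 = (6^9)^2 = 10077696^2 = 101559956668416
6^19 = 6 * 6^18 = 6 * 101559956668416 = 609359740010496

Result: 609359740010496
Multiplications needed: 6 (6 lines after 6^1)

6^19 = 609359740010496. Using exponentiation by squaring, this requires 6 multiplications. The key idea: if the exponent is even, square the half-power; if odd, multiply by the base once.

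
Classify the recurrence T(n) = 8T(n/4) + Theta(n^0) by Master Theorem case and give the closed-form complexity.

Master Theorem for T(n) = 8T(n/4) + O(n^0):

a = 8, b = 4, c = 0
log_b(a) = log_4(8) = 1.5000

Case 1: c = 0 < log_4(8) = 1.5000
T(n) = O(n^(log_4 8))

For T(n) = 8T(n/4) + O(n^0): log_4(8) = 1.5000. This is Case 1 of the Master Theorem (c < log_b(a), work dominated by leaves), giving O(n^(log_4 8)).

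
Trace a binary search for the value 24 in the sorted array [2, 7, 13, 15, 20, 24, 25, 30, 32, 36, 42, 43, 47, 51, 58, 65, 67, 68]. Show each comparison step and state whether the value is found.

Binary search for 24 in [2, 7, 13, 15, 20, 24, 25, 30, 32, 36, 42, 43, 47, 51, 58, 65, 67, 68]:

lo=0, hi=17, mid=8, arr[mid]=32 -> 32 > 24, search left half
lo=0, hi=7, mid=3, arr[mid]=15 -> 15 < 24, search right half
lo=4, hi=7, mid=5, arr[mid]=24 -> Found target at index 5!

Binary search finds 24 at index 5 after 3 comparisons. The search repeatedly halves the search space by comparing with the middle element.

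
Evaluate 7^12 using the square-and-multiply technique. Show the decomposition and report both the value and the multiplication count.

Computing 7^12 by squaring (build up from 7^1; each line after the first costs one multiplication):

7^1 = 7
7^2 = (7^1)^2 = 7^2 = 49
7^3 = 7 * 7^2 = 7 * 49 = 343
7^6 = (7^3)^2 = 343^2 = 117649
7^12 = (7^6)^2 = 117649^2 = 13841287201

Result: 13841287201
Multiplications needed: 4 (4 lines after 7^1)

7^12 = 13841287201. Using exponentiation by squaring, this requires 4 multiplications. The key idea: if the exponent is even, square the half-power; if odd, multiply by the base once.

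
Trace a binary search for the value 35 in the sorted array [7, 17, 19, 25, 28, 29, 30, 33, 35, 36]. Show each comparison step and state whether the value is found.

Binary search for 35 in [7, 17, 19, 25, 28, 29, 30, 33, 35, 36]:

lo=0, hi=9, mid=4, arr[mid]=28 -> 28 < 35, search right half
lo=5, hi=9, mid=7, arr[mid]=33 -> 33 < 35, search right half
lo=8, hi=9, mid=8, arr[mid]=35 -> Found target at index 8!

Binary search finds 35 at index 8 after 3 comparisons. The search repeatedly halves the search space by comparing with the middle element.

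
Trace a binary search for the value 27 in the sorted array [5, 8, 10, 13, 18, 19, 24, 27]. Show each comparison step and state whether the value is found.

Binary search for 27 in [5, 8, 10, 13, 18, 19, 24, 27]:

lo=0, hi=7, mid=3, arr[mid]=13 -> 13 < 27, search right half
lo=4, hi=7, mid=5, arr[mid]=19 -> 19 < 27, search right half
lo=6, hi=7, mid=6, arr[mid]=24 -> 24 < 27, search right half
lo=7, hi=7, mid=7, arr[mid]=27 -> Found target at index 7!

Binary search finds 27 at index 7 after 4 comparisons. The search repeatedly halves the search space by comparing with the middle element.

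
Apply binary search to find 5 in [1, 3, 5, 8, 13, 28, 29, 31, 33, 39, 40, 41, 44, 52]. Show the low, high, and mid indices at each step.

Binary search for 5 in [1, 3, 5, 8, 13, 28, 29, 31, 33, 39, 40, 41, 44, 52]:

lo=0, hi=13, mid=6, arr[mid]=29 -> 29 > 5, search left half
lo=0, hi=5, mid=2, arr[mid]=5 -> Found target at index 2!

Binary search finds 5 at index 2 after 2 comparisons. The search repeatedly halves the search space by comparing with the middle element.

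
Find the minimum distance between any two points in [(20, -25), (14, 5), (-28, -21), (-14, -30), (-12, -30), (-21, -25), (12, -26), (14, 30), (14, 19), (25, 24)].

Computing all pairwise distances among 10 points:

d((20, -25), (14, 5)) = 30.5941
d((20, -25), (-28, -21)) = 48.1664
d((20, -25), (-14, -30)) = 34.3657
d((20, -25), (-12, -30)) = 32.3883
d((20, -25), (-21, -25)) = 41.0
d((20, -25), (12, -26)) = 8.0623
d((20, -25), (14, 30)) = 55.3263
d((20, -25), (14, 19)) = 44.4072
d((20, -25), (25, 24)) = 49.2544
d((14, 5), (-28, -21)) = 49.3964
d((14, 5), (-14, -30)) = 44.8219
d((14, 5), (-12, -30)) = 43.6005
d((14, 5), (-21, -25)) = 46.0977
d((14, 5), (12, -26)) = 31.0644
d((14, 5), (14, 30)) = 25.0
d((14, 5), (14, 19)) = 14.0
d((14, 5), (25, 24)) = 21.9545
d((-28, -21), (-14, -30)) = 16.6433
d((-28, -21), (-12, -30)) = 18.3576
d((-28, -21), (-21, -25)) = 8.0623
d((-28, -21), (12, -26)) = 40.3113
d((-28, -21), (14, 30)) = 66.0681
d((-28, -21), (14, 19)) = 58.0
d((-28, -21), (25, 24)) = 69.527
d((-14, -30), (-12, -30)) = 2.0 <-- minimum
d((-14, -30), (-21, -25)) = 8.6023
d((-14, -30), (12, -26)) = 26.3059
d((-14, -30), (14, 30)) = 66.2118
d((-14, -30), (14, 19)) = 56.4358
d((-14, -30), (25, 24)) = 66.6108
d((-12, -30), (-21, -25)) = 10.2956
d((-12, -30), (12, -26)) = 24.3311
d((-12, -30), (14, 30)) = 65.3911
d((-12, -30), (14, 19)) = 55.4707
d((-12, -30), (25, 24)) = 65.4599
d((-21, -25), (12, -26)) = 33.0151
d((-21, -25), (14, 30)) = 65.192
d((-21, -25), (14, 19)) = 56.2228
d((-21, -25), (25, 24)) = 67.2086
d((12, -26), (14, 30)) = 56.0357
d((12, -26), (14, 19)) = 45.0444
d((12, -26), (25, 24)) = 51.6624
d((14, 30), (14, 19)) = 11.0
d((14, 30), (25, 24)) = 12.53
d((14, 19), (25, 24)) = 12.083

Closest pair: (-14, -30) and (-12, -30) with distance 2.0

The closest pair is (-14, -30) and (-12, -30) with Euclidean distance 2.0. For 10 points, brute-force pairwise comparison is shown above. For large n, the divide-and-conquer algorithm (sort by x, recurse on halves, check the dividing strip) achieves O(n log n).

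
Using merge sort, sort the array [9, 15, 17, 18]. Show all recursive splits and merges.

Merge sort trace:

Split: [9, 15, 17, 18] -> [9, 15] and [17, 18]
  Split: [9, 15] -> [9] and [15]
  Merge: [9] + [15] -> [9, 15]
  Split: [17, 18] -> [17] and [18]
  Merge: [17] + [18] -> [17, 18]
Merge: [9, 15] + [17, 18] -> [9, 15, 17, 18]

Final sorted array: [9, 15, 17, 18]

The merge sort proceeds by recursively splitting the array and merging sorted halves.
After all merges, the sorted array is [9, 15, 17, 18].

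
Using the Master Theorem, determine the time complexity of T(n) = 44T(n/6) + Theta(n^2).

Master Theorem for T(n) = 44T(n/6) + O(n^2):

a = 44, b = 6, c = 2
log_b(a) = log_6(44) = 2.1120

Case 1: c = 2 < log_6(44) = 2.1120
T(n) = O(n^(log_6 44))

For T(n) = 44T(n/6) + O(n^2): log_6(44) = 2.1120. This is Case 1 of the Master Theorem (c < log_b(a), work dominated by leaves), giving O(n^(log_6 44)).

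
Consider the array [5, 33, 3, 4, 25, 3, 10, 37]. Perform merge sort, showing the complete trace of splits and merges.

Merge sort trace:

Split: [5, 33, 3, 4, 25, 3, 10, 37] -> [5, 33, 3, 4] and [25, 3, 10, 37]
  Split: [5, 33, 3, 4] -> [5, 33] and [3, 4]
    Split: [5, 33] -> [5] and [33]
    Merge: [5] + [33] -> [5, 33]
    Split: [3, 4] -> [3] and [4]
    Merge: [3] + [4] -> [3, 4]
  Merge: [5, 33] + [3, 4] -> [3, 4, 5, 33]
  Split: [25, 3, 10, 37] -> [25, 3] and [10, 37]
    Split: [25, 3] -> [25] and [3]
    Merge: [25] + [3] -> [3, 25]
    Split: [10, 37] -> [10] and [37]
    Merge: [10] + [37] -> [10, 37]
  Merge: [3, 25] + [10, 37] -> [3, 10, 25, 37]
Merge: [3, 4, 5, 33] + [3, 10, 25, 37] -> [3, 3, 4, 5, 10, 25, 33, 37]

Final sorted array: [3, 3, 4, 5, 10, 25, 33, 37]

The merge sort proceeds by recursively splitting the array and merging sorted halves.
After all merges, the sorted array is [3, 3, 4, 5, 10, 25, 33, 37].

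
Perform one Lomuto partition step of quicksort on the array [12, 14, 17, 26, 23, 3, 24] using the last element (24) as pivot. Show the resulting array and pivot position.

Lomuto partition with pivot = 24:

Initial array: [12, 14, 17, 26, 23, 3, 24]

arr[0]=12 <= 24: swap with position 0, array becomes [12, 14, 17, 26, 23, 3, 24]
arr[1]=14 <= 24: swap with position 1, array becomes [12, 14, 17, 26, 23, 3, 24]
arr[2]=17 <= 24: swap with position 2, array becomes [12, 14, 17, 26, 23, 3, 24]
arr[3]=26 > 24: no swap
arr[4]=23 <= 24: swap with position 3, array becomes [12, 14, 17, 23, 26, 3, 24]
arr[5]=3 <= 24: swap with position 4, array becomes [12, 14, 17, 23, 3, 26, 24]

Place pivot at position 5: [12, 14, 17, 23, 3, 24, 26]
Pivot position: 5

After partitioning with pivot 24, the array becomes [12, 14, 17, 23, 3, 24, 26]. The pivot is placed at index 5. All elements to the left of the pivot are <= 24, and all elements to the right are > 24.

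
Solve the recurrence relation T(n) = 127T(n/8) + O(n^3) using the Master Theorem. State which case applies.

Master Theorem for T(n) = 127T(n/8) + O(n^3):

a = 127, b = 8, c = 3
log_b(a) = log_8(127) = 2.3296

Case 3: c = 3 > log_8(127) = 2.3296
T(n) = O(n^3) = O(n^3)

For T(n) = 127T(n/8) + O(n^3): log_8(127) = 2.3296. This is Case 3 of the Master Theorem (c > log_b(a), work dominated by root), giving O(n^3).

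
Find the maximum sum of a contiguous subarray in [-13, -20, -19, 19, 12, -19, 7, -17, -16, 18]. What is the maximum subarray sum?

Using Kadane's algorithm on [-13, -20, -19, 19, 12, -19, 7, -17, -16, 18]:

Scanning through the array:
Position 1 (value -20): max_ending_here = -20, max_so_far = -13
Position 2 (value -19): max_ending_here = -19, max_so_far = -13
Position 3 (value 19): max_ending_here = 19, max_so_far = 19
Position 4 (value 12): max_ending_here = 31, max_so_far = 31
Position 5 (value -19): max_ending_here = 12, max_so_far = 31
Position 6 (value 7): max_ending_here = 19, max_so_far = 31
Position 7 (value -17): max_ending_here = 2, max_so_far = 31
Position 8 (value -16): max_ending_here = -14, max_so_far = 31
Position 9 (value 18): max_ending_here = 18, max_so_far = 31

Maximum subarray: [19, 12]
Maximum sum: 31

The maximum subarray is [19, 12] with sum 31. This subarray runs from index 3 to index 4.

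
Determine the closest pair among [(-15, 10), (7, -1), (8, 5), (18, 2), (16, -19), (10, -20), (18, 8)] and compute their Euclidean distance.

Computing all pairwise distances among 7 points:

d((-15, 10), (7, -1)) = 24.5967
d((-15, 10), (8, 5)) = 23.5372
d((-15, 10), (18, 2)) = 33.9559
d((-15, 10), (16, -19)) = 42.45
d((-15, 10), (10, -20)) = 39.0512
d((-15, 10), (18, 8)) = 33.0606
d((7, -1), (8, 5)) = 6.0828
d((7, -1), (18, 2)) = 11.4018
d((7, -1), (16, -19)) = 20.1246
d((7, -1), (10, -20)) = 19.2354
d((7, -1), (18, 8)) = 14.2127
d((8, 5), (18, 2)) = 10.4403
d((8, 5), (16, -19)) = 25.2982
d((8, 5), (10, -20)) = 25.0799
d((8, 5), (18, 8)) = 10.4403
d((18, 2), (16, -19)) = 21.095
d((18, 2), (10, -20)) = 23.4094
d((18, 2), (18, 8)) = 6.0 <-- minimum
d((16, -19), (10, -20)) = 6.0828
d((16, -19), (18, 8)) = 27.074
d((10, -20), (18, 8)) = 29.1204

Closest pair: (18, 2) and (18, 8) with distance 6.0

The closest pair is (18, 2) and (18, 8) with Euclidean distance 6.0. For 7 points, brute-force pairwise comparison is shown above. For large n, the divide-and-conquer algorithm (sort by x, recurse on halves, check the dividing strip) achieves O(n log n).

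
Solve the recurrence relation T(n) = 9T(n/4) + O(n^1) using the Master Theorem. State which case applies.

Master Theorem for T(n) = 9T(n/4) + O(n^1):

a = 9, b = 4, c = 1
log_b(a) = log_4(9) = 1.5850

Case 1: c = 1 < log_4(9) = 1.5850
T(n) = O(n^(log_4 9))

For T(n) = 9T(n/4) + O(n^1): log_4(9) = 1.5850. This is Case 1 of the Master Theorem (c < log_b(a), work dominated by leaves), giving O(n^(log_4 9)).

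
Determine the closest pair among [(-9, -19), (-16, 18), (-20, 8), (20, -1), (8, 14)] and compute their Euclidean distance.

Computing all pairwise distances among 5 points:

d((-9, -19), (-16, 18)) = 37.6563
d((-9, -19), (-20, 8)) = 29.1548
d((-9, -19), (20, -1)) = 34.1321
d((-9, -19), (8, 14)) = 37.1214
d((-16, 18), (-20, 8)) = 10.7703 <-- minimum
d((-16, 18), (20, -1)) = 40.7063
d((-16, 18), (8, 14)) = 24.3311
d((-20, 8), (20, -1)) = 41.0
d((-20, 8), (8, 14)) = 28.6356
d((20, -1), (8, 14)) = 19.2094

Closest pair: (-16, 18) and (-20, 8) with distance 10.7703

The closest pair is (-16, 18) and (-20, 8) with Euclidean distance 10.7703. For 5 points, brute-force pairwise comparison is shown above. For large n, the divide-and-conquer algorithm (sort by x, recurse on halves, check the dividing strip) achieves O(n log n).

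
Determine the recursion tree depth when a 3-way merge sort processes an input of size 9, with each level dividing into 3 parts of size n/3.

For divide and conquer with division factor 3:

Problem sizes at each level:
Level 0: 9
Level 1: 3
Level 2: 1

The root is level 0 and the size-1 base case is level 2 (the tree spans levels 0 through 2, i.e. 3 levels counting the root), so the depth is the number of divisions: log_3(9) = 2

The recursion tree depth is log_3(9) = 2. At each level, the problem size is divided by 3, so it takes 2 divisions to reduce to a base case of size 1. The algorithm makes 3 recursive calls at each level.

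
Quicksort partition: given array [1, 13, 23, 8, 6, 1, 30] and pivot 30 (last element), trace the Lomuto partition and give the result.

Lomuto partition with pivot = 30:

Initial array: [1, 13, 23, 8, 6, 1, 30]

arr[0]=1 <= 30: swap with position 0, array becomes [1, 13, 23, 8, 6, 1, 30]
arr[1]=13 <= 30: swap with position 1, array becomes [1, 13, 23, 8, 6, 1, 30]
arr[2]=23 <= 30: swap with position 2, array becomes [1, 13, 23, 8, 6, 1, 30]
arr[3]=8 <= 30: swap with position 3, array becomes [1, 13, 23, 8, 6, 1, 30]
arr[4]=6 <= 30: swap with position 4, array becomes [1, 13, 23, 8, 6, 1, 30]
arr[5]=1 <= 30: swap with position 5, array becomes [1, 13, 23, 8, 6, 1, 30]

Place pivot at position 6: [1, 13, 23, 8, 6, 1, 30]
Pivot position: 6

After partitioning with pivot 30, the array becomes [1, 13, 23, 8, 6, 1, 30]. The pivot is placed at index 6. All elements to the left of the pivot are <= 30, and all elements to the right are > 30.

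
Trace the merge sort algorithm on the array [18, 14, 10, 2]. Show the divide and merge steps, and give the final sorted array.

Merge sort trace:

Split: [18, 14, 10, 2] -> [18, 14] and [10, 2]
  Split: [18, 14] -> [18] and [14]
  Merge: [18] + [14] -> [14, 18]
  Split: [10, 2] -> [10] and [2]
  Merge: [10] + [2] -> [2, 10]
Merge: [14, 18] + [2, 10] -> [2, 10, 14, 18]

Final sorted array: [2, 10, 14, 18]

The merge sort proceeds by recursively splitting the array and merging sorted halves.
After all merges, the sorted array is [2, 10, 14, 18].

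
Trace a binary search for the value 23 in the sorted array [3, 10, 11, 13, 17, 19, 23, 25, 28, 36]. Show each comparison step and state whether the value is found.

Binary search for 23 in [3, 10, 11, 13, 17, 19, 23, 25, 28, 36]:

lo=0, hi=9, mid=4, arr[mid]=17 -> 17 < 23, search right half
lo=5, hi=9, mid=7, arr[mid]=25 -> 25 > 23, search left half
lo=5, hi=6, mid=5, arr[mid]=19 -> 19 < 23, search right half
lo=6, hi=6, mid=6, arr[mid]=23 -> Found target at index 6!

Binary search finds 23 at index 6 after 4 comparisons. The search repeatedly halves the search space by comparing with the middle element.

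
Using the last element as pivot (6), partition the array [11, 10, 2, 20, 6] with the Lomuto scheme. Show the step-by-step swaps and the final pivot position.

Lomuto partition with pivot = 6:

Initial array: [11, 10, 2, 20, 6]

arr[0]=11 > 6: no swap
arr[1]=10 > 6: no swap
arr[2]=2 <= 6: swap with position 0, array becomes [2, 10, 11, 20, 6]
arr[3]=20 > 6: no swap

Place pivot at position 1: [2, 6, 11, 20, 10]
Pivot position: 1

After partitioning with pivot 6, the array becomes [2, 6, 11, 20, 10]. The pivot is placed at index 1. All elements to the left of the pivot are <= 6, and all elements to the right are > 6.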